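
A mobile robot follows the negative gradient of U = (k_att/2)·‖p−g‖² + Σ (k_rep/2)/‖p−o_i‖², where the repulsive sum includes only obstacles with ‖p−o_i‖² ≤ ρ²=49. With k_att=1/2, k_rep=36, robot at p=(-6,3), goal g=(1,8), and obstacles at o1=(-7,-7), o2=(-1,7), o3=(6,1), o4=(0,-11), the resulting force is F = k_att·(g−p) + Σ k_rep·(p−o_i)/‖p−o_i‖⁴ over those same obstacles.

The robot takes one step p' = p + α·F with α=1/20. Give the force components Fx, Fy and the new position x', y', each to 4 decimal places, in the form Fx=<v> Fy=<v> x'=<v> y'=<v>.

Fx=3.3929 Fy=2.4143 x'=-5.8304 y'=3.1207

F_att = 1/2·(g−p) = 1/2·(7,5) = (3.5000,2.5000)
o1: d²=101 > ρ²=49 → inactive
o2: d²=41 ≤ ρ²=49; F_rep = 36·(-5,-4)/41² = (-0.1071,-0.0857)
o3: d²=148 > ρ²=49 → inactive
o4: d²=232 > ρ²=49 → inactive
F = F_att + ΣF_rep = (3.3929,2.4143)
p' = p + 1/20·F = (-5.8304,3.1207)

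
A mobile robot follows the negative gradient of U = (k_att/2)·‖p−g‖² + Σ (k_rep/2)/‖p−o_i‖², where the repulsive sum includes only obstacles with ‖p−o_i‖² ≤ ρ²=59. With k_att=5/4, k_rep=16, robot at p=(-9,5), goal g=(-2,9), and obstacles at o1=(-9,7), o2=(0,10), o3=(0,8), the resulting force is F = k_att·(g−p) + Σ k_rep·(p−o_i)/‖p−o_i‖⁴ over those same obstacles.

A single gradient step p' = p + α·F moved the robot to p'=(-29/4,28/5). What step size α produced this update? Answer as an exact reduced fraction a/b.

F_att = 5/4·(g−p) = 5/4·(7,4) = (8.7500,5.0000)
o1: d²=4 ≤ ρ²=59; F_rep = 16·(0,-2)/4² = (0.0000,-2.0000)
o2: d²=106 > ρ²=59 → inactive
o3: d²=90 > ρ²=59 → inactive
F = F_att + ΣF_rep = (8.7500,3.0000)
Δp = p'−p = (1.7500,0.6000); α = Δx/Fx = (7/4) / (35/4) = 1/5
check: Δy/Fy = (3/5) / (3) = 1/5 ✓

α = 1/5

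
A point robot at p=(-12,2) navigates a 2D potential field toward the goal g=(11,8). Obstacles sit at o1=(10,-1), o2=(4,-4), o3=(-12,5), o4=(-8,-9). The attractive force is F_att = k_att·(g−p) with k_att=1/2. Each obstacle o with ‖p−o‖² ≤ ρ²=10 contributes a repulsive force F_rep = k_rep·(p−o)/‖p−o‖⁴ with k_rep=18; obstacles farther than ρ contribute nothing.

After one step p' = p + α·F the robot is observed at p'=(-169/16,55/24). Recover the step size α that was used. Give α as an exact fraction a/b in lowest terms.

F_att = 1/2·(g−p) = 1/2·(23,6) = (11.5000,3.0000)
o1: d²=493 > ρ²=10 → inactive
o2: d²=292 > ρ²=10 → inactive
o3: d²=9 ≤ ρ²=10; F_rep = 18·(0,-3)/9² = (0.0000,-0.6667)
o4: d²=137 > ρ²=10 → inactive
F = F_att + ΣF_rep = (11.5000,2.3333)
Δp = p'−p = (1.4375,0.2917); α = Δx/Fx = (23/16) / (23/2) = 1/8
check: Δy/Fy = (7/24) / (7/3) = 1/8 ✓

α = 1/8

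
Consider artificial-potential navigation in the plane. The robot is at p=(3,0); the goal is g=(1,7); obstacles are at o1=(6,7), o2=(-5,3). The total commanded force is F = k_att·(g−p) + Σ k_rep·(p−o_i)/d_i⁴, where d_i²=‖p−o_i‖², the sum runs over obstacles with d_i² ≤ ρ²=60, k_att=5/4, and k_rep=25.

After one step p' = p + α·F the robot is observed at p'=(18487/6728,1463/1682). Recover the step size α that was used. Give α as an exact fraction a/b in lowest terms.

α = 1/10

F_att = 5/4·(g−p) = 5/4·(-2,7) = (-2.5000,8.7500)
o1: d²=58 ≤ ρ²=60; F_rep = 25·(-3,-7)/58² = (-0.0223,-0.0520)
o2: d²=73 > ρ²=60 → inactive
F = F_att + ΣF_rep = (-2.5223,8.6980)
Δp = p'−p = (-0.2522,0.8698); α = Δx/Fx = (-1697/6728) / (-8485/3364) = 1/10
check: Δy/Fy = (1463/1682) / (7315/841) = 1/10 ✓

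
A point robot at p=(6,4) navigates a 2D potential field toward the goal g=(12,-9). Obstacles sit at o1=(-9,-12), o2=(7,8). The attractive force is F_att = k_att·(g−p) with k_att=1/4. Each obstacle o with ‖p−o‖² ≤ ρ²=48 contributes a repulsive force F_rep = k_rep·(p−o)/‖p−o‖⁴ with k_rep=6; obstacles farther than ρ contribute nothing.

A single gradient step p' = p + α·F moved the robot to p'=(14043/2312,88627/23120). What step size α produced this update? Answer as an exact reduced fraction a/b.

F_att = 1/4·(g−p) = 1/4·(6,-13) = (1.5000,-3.2500)
o1: d²=481 > ρ²=48 → inactive
o2: d²=17 ≤ ρ²=48; F_rep = 6·(-1,-4)/17² = (-0.0208,-0.0830)
F = F_att + ΣF_rep = (1.4792,-3.3330)
Δp = p'−p = (0.0740,-0.1667); α = Δx/Fx = (171/2312) / (855/578) = 1/20
check: Δy/Fy = (-3853/23120) / (-3853/1156) = 1/20 ✓

α = 1/20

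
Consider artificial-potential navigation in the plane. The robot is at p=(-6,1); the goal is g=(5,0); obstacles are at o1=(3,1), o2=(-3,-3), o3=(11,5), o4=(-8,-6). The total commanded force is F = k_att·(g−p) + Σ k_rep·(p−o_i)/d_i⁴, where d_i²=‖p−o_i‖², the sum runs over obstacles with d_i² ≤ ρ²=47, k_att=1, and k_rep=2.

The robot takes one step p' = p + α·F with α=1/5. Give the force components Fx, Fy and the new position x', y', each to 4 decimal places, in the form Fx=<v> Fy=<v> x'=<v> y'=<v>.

Fx=10.9904 Fy=-0.9872 x'=-3.8019 y'=0.8026

F_att = 1·(g−p) = 1·(11,-1) = (11.0000,-1.0000)
o1: d²=81 > ρ²=47 → inactive
o2: d²=25 ≤ ρ²=47; F_rep = 2·(-3,4)/25² = (-0.0096,0.0128)
o3: d²=305 > ρ²=47 → inactive
o4: d²=53 > ρ²=47 → inactive
F = F_att + ΣF_rep = (10.9904,-0.9872)
p' = p + 1/5·F = (-3.8019,0.8026)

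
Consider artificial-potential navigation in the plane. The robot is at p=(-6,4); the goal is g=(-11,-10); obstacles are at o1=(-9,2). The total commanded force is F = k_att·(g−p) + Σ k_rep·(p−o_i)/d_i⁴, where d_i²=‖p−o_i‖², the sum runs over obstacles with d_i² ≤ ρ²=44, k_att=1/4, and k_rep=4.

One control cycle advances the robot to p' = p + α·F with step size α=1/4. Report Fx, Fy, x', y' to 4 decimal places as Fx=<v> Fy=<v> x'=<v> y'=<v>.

F_att = 1/4·(g−p) = 1/4·(-5,-14) = (-1.2500,-3.5000)
o1: d²=13 ≤ ρ²=44; F_rep = 4·(3,2)/13² = (0.0710,0.0473)
F = F_att + ΣF_rep = (-1.1790,-3.4527)
p' = p + 1/4·F = (-6.2947,3.1368)

Fx=-1.1790 Fy=-3.4527 x'=-6.2947 y'=3.1368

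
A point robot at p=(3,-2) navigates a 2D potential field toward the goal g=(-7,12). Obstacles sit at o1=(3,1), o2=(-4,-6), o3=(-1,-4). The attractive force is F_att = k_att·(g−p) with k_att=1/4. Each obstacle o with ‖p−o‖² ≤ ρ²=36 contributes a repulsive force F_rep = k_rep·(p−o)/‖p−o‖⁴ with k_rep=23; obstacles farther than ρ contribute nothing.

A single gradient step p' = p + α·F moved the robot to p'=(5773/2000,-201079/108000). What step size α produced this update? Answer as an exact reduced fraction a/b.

α = 1/20

F_att = 1/4·(g−p) = 1/4·(-10,14) = (-2.5000,3.5000)
o1: d²=9 ≤ ρ²=36; F_rep = 23·(0,-3)/9² = (0.0000,-0.8519)
o2: d²=65 > ρ²=36 → inactive
o3: d²=20 ≤ ρ²=36; F_rep = 23·(4,2)/20² = (0.2300,0.1150)
F = F_att + ΣF_rep = (-2.2700,2.7631)
Δp = p'−p = (-0.1135,0.1382); α = Δx/Fx = (-227/2000) / (-227/100) = 1/20
check: Δy/Fy = (14921/108000) / (14921/5400) = 1/20 ✓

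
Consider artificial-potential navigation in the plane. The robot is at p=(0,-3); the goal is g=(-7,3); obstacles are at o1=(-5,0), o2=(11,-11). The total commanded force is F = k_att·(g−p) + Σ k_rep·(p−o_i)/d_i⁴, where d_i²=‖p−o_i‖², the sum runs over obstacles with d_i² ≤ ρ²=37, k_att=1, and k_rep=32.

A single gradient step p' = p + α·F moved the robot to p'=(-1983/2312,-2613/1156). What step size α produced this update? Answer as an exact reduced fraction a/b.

F_att = 1·(g−p) = 1·(-7,6) = (-7.0000,6.0000)
o1: d²=34 ≤ ρ²=37; F_rep = 32·(5,-3)/34² = (0.1384,-0.0830)
o2: d²=185 > ρ²=37 → inactive
F = F_att + ΣF_rep = (-6.8616,5.9170)
Δp = p'−p = (-0.8577,0.7396); α = Δx/Fx = (-1983/2312) / (-1983/289) = 1/8
check: Δy/Fy = (855/1156) / (1710/289) = 1/8 ✓

α = 1/8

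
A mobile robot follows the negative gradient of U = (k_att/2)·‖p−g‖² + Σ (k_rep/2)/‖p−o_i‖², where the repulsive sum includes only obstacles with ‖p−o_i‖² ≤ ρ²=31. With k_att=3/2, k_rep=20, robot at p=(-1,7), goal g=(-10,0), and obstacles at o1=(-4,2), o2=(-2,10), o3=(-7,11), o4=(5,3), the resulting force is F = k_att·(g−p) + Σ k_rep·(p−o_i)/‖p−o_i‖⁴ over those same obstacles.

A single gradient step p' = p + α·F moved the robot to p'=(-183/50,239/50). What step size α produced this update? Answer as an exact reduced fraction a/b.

F_att = 3/2·(g−p) = 3/2·(-9,-7) = (-13.5000,-10.5000)
o1: d²=34 > ρ²=31 → inactive
o2: d²=10 ≤ ρ²=31; F_rep = 20·(1,-3)/10² = (0.2000,-0.6000)
o3: d²=52 > ρ²=31 → inactive
o4: d²=52 > ρ²=31 → inactive
F = F_att + ΣF_rep = (-13.3000,-11.1000)
Δp = p'−p = (-2.6600,-2.2200); α = Δx/Fx = (-133/50) / (-133/10) = 1/5
check: Δy/Fy = (-111/50) / (-111/10) = 1/5 ✓

α = 1/5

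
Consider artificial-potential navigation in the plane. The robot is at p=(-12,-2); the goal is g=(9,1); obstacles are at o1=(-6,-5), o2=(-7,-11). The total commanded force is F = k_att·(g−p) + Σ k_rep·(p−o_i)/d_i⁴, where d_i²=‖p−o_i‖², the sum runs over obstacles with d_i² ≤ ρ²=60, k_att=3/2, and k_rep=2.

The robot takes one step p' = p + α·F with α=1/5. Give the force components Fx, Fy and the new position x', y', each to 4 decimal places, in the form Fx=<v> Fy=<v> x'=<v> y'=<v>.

Fx=31.4941 Fy=4.5030 x'=-5.7012 y'=-1.0994

F_att = 3/2·(g−p) = 3/2·(21,3) = (31.5000,4.5000)
o1: d²=45 ≤ ρ²=60; F_rep = 2·(-6,3)/45² = (-0.0059,0.0030)
o2: d²=106 > ρ²=60 → inactive
F = F_att + ΣF_rep = (31.4941,4.5030)
p' = p + 1/5·F = (-5.7012,-1.0994)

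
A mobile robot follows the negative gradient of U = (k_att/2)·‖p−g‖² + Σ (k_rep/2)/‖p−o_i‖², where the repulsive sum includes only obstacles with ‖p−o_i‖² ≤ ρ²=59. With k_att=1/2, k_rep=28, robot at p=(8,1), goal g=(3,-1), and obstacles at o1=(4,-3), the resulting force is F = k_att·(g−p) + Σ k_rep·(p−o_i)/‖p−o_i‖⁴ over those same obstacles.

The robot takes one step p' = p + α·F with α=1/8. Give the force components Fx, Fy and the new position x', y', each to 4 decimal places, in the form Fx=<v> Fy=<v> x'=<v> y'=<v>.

F_att = 1/2·(g−p) = 1/2·(-5,-2) = (-2.5000,-1.0000)
o1: d²=32 ≤ ρ²=59; F_rep = 28·(4,4)/32² = (0.1094,0.1094)
F = F_att + ΣF_rep = (-2.3906,-0.8906)
p' = p + 1/8·F = (7.7012,0.8887)

Fx=-2.3906 Fy=-0.8906 x'=7.7012 y'=0.8887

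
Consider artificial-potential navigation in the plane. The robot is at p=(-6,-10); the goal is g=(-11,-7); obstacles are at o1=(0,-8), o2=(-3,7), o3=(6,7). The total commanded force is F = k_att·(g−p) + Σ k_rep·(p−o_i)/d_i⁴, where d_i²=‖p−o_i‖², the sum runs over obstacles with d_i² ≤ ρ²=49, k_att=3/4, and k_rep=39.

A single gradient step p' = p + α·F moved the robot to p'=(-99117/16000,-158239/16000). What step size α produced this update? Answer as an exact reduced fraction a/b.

α = 1/20

F_att = 3/4·(g−p) = 3/4·(-5,3) = (-3.7500,2.2500)
o1: d²=40 ≤ ρ²=49; F_rep = 39·(-6,-2)/40² = (-0.1462,-0.0488)
o2: d²=298 > ρ²=49 → inactive
o3: d²=433 > ρ²=49 → inactive
F = F_att + ΣF_rep = (-3.8963,2.2012)
Δp = p'−p = (-0.1948,0.1101); α = Δx/Fx = (-3117/16000) / (-3117/800) = 1/20
check: Δy/Fy = (1761/16000) / (1761/800) = 1/20 ✓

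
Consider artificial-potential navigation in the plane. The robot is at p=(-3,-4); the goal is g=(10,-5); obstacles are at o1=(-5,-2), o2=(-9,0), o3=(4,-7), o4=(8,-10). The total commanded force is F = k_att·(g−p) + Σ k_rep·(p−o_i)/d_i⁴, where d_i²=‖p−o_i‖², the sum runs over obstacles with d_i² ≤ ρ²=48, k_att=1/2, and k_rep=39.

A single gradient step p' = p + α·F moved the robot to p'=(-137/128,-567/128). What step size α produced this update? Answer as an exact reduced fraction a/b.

F_att = 1/2·(g−p) = 1/2·(13,-1) = (6.5000,-0.5000)
o1: d²=8 ≤ ρ²=48; F_rep = 39·(2,-2)/8² = (1.2188,-1.2188)
o2: d²=52 > ρ²=48 → inactive
o3: d²=58 > ρ²=48 → inactive
o4: d²=157 > ρ²=48 → inactive
F = F_att + ΣF_rep = (7.7188,-1.7188)
Δp = p'−p = (1.9297,-0.4297); α = Δx/Fx = (247/128) / (247/32) = 1/4
check: Δy/Fy = (-55/128) / (-55/32) = 1/4 ✓

α = 1/4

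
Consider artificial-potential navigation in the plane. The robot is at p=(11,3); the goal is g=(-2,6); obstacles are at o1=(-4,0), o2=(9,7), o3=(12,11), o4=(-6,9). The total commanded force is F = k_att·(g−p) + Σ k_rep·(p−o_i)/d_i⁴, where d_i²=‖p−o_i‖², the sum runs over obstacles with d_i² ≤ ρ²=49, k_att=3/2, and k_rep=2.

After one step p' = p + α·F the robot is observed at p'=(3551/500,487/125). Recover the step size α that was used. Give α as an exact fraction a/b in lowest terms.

α = 1/5

F_att = 3/2·(g−p) = 3/2·(-13,3) = (-19.5000,4.5000)
o1: d²=234 > ρ²=49 → inactive
o2: d²=20 ≤ ρ²=49; F_rep = 2·(2,-4)/20² = (0.0100,-0.0200)
o3: d²=65 > ρ²=49 → inactive
o4: d²=325 > ρ²=49 → inactive
F = F_att + ΣF_rep = (-19.4900,4.4800)
Δp = p'−p = (-3.8980,0.8960); α = Δx/Fx = (-1949/500) / (-1949/100) = 1/5
check: Δy/Fy = (112/125) / (112/25) = 1/5 ✓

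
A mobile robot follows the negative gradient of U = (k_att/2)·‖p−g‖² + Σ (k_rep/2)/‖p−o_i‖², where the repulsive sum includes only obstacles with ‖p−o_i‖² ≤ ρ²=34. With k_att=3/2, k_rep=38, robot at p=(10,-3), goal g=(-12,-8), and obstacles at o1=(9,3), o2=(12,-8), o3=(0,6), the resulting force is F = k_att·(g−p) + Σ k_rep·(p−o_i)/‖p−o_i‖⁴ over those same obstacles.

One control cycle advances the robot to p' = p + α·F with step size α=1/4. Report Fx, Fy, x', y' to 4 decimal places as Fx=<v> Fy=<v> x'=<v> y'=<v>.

F_att = 3/2·(g−p) = 3/2·(-22,-5) = (-33.0000,-7.5000)
o1: d²=37 > ρ²=34 → inactive
o2: d²=29 ≤ ρ²=34; F_rep = 38·(-2,5)/29² = (-0.0904,0.2259)
o3: d²=181 > ρ²=34 → inactive
F = F_att + ΣF_rep = (-33.0904,-7.2741)
p' = p + 1/4·F = (1.7274,-4.8185)

Fx=-33.0904 Fy=-7.2741 x'=1.7274 y'=-4.8185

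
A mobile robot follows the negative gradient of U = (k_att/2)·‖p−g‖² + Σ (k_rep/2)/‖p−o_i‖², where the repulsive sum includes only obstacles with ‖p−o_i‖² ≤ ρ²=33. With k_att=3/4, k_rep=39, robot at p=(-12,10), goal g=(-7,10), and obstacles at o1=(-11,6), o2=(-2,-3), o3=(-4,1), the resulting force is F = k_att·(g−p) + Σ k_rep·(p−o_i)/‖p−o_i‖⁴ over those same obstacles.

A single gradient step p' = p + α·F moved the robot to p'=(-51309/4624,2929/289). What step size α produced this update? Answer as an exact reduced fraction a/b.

F_att = 3/4·(g−p) = 3/4·(5,0) = (3.7500,0.0000)
o1: d²=17 ≤ ρ²=33; F_rep = 39·(-1,4)/17² = (-0.1349,0.5398)
o2: d²=269 > ρ²=33 → inactive
o3: d²=145 > ρ²=33 → inactive
F = F_att + ΣF_rep = (3.6151,0.5398)
Δp = p'−p = (0.9038,0.1349); α = Δx/Fx = (4179/4624) / (4179/1156) = 1/4
check: Δy/Fy = (39/289) / (156/289) = 1/4 ✓

α = 1/4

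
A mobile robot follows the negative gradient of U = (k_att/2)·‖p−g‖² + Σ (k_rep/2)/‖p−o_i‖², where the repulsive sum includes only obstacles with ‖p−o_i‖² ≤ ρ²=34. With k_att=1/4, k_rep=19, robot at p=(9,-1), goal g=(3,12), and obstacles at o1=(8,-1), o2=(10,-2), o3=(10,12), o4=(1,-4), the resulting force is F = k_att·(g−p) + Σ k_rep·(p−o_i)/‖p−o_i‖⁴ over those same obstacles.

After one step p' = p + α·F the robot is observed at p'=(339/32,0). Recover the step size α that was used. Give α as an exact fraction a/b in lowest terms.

α = 1/8

F_att = 1/4·(g−p) = 1/4·(-6,13) = (-1.5000,3.2500)
o1: d²=1 ≤ ρ²=34; F_rep = 19·(1,0)/1² = (19.0000,0.0000)
o2: d²=2 ≤ ρ²=34; F_rep = 19·(-1,1)/2² = (-4.7500,4.7500)
o3: d²=170 > ρ²=34 → inactive
o4: d²=73 > ρ²=34 → inactive
F = F_att + ΣF_rep = (12.7500,8.0000)
Δp = p'−p = (1.5938,1.0000); α = Δx/Fx = (51/32) / (51/4) = 1/8
check: Δy/Fy = (1) / (8) = 1/8 ✓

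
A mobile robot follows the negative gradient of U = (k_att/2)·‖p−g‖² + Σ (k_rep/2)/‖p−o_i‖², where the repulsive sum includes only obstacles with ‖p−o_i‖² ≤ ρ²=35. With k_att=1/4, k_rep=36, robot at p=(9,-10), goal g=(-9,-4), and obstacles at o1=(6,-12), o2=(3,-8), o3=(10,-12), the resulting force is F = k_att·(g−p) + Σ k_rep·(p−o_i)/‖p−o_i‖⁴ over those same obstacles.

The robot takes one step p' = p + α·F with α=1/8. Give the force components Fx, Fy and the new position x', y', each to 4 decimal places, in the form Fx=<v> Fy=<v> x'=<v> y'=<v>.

F_att = 1/4·(g−p) = 1/4·(-18,6) = (-4.5000,1.5000)
o1: d²=13 ≤ ρ²=35; F_rep = 36·(3,2)/13² = (0.6391,0.4260)
o2: d²=40 > ρ²=35 → inactive
o3: d²=5 ≤ ρ²=35; F_rep = 36·(-1,2)/5² = (-1.4400,2.8800)
F = F_att + ΣF_rep = (-5.3009,4.8060)
p' = p + 1/8·F = (8.3374,-9.3992)

Fx=-5.3009 Fy=4.8060 x'=8.3374 y'=-9.3992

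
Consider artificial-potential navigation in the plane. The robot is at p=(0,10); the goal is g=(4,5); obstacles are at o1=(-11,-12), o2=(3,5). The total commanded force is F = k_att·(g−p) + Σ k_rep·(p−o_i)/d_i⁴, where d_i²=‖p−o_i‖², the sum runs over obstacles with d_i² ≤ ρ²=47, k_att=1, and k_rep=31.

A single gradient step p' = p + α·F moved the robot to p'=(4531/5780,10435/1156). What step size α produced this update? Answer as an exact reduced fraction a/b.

α = 1/5

F_att = 1·(g−p) = 1·(4,-5) = (4.0000,-5.0000)
o1: d²=605 > ρ²=47 → inactive
o2: d²=34 ≤ ρ²=47; F_rep = 31·(-3,5)/34² = (-0.0804,0.1341)
F = F_att + ΣF_rep = (3.9196,-4.8659)
Δp = p'−p = (0.7839,-0.9732); α = Δx/Fx = (4531/5780) / (4531/1156) = 1/5
check: Δy/Fy = (-1125/1156) / (-5625/1156) = 1/5 ✓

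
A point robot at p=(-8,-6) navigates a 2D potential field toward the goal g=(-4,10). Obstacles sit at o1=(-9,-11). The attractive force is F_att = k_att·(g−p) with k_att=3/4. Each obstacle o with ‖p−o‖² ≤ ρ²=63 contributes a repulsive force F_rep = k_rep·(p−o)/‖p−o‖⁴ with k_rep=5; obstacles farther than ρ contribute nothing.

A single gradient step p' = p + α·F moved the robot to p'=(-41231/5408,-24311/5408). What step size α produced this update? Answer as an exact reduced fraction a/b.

α = 1/8

F_att = 3/4·(g−p) = 3/4·(4,16) = (3.0000,12.0000)
o1: d²=26 ≤ ρ²=63; F_rep = 5·(1,5)/26² = (0.0074,0.0370)
F = F_att + ΣF_rep = (3.0074,12.0370)
Δp = p'−p = (0.3759,1.5046); α = Δx/Fx = (2033/5408) / (2033/676) = 1/8
check: Δy/Fy = (8137/5408) / (8137/676) = 1/8 ✓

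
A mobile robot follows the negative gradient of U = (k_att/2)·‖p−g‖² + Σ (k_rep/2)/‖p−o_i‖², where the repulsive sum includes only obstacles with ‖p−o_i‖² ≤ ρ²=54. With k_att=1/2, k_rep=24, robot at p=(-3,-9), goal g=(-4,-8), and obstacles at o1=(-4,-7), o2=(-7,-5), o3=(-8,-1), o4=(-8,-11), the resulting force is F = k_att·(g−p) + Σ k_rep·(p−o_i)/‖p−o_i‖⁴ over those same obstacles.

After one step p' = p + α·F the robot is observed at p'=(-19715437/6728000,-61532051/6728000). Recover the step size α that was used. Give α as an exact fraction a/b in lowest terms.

α = 1/10

F_att = 1/2·(g−p) = 1/2·(-1,1) = (-0.5000,0.5000)
o1: d²=5 ≤ ρ²=54; F_rep = 24·(1,-2)/5² = (0.9600,-1.9200)
o2: d²=32 ≤ ρ²=54; F_rep = 24·(4,-4)/32² = (0.0938,-0.0938)
o3: d²=89 > ρ²=54 → inactive
o4: d²=29 ≤ ρ²=54; F_rep = 24·(5,2)/29² = (0.1427,0.0571)
F = F_att + ΣF_rep = (0.6964,-1.4567)
Δp = p'−p = (0.0696,-0.1457); α = Δx/Fx = (468563/6728000) / (468563/672800) = 1/10
check: Δy/Fy = (-980051/6728000) / (-980051/672800) = 1/10 ✓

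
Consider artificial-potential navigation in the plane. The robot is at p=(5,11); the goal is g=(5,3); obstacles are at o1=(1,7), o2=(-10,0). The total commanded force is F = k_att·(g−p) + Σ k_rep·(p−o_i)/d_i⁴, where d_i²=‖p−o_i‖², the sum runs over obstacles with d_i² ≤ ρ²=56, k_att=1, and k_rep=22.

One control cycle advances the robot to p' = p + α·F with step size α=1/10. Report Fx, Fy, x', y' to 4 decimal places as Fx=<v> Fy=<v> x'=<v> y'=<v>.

Fx=0.0859 Fy=-7.9141 x'=5.0086 y'=10.2086

F_att = 1·(g−p) = 1·(0,-8) = (0.0000,-8.0000)
o1: d²=32 ≤ ρ²=56; F_rep = 22·(4,4)/32² = (0.0859,0.0859)
o2: d²=346 > ρ²=56 → inactive
F = F_att + ΣF_rep = (0.0859,-7.9141)
p' = p + 1/10·F = (5.0086,10.2086)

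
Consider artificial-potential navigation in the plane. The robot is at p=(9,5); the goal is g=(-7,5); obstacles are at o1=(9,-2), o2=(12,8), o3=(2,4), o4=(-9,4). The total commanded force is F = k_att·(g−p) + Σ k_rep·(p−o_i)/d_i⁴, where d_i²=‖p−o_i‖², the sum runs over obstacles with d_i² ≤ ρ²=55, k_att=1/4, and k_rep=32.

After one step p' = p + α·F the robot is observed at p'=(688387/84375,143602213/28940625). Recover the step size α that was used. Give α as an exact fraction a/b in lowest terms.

α = 1/5

F_att = 1/4·(g−p) = 1/4·(-16,0) = (-4.0000,0.0000)
o1: d²=49 ≤ ρ²=55; F_rep = 32·(0,7)/49² = (0.0000,0.0933)
o2: d²=18 ≤ ρ²=55; F_rep = 32·(-3,-3)/18² = (-0.2963,-0.2963)
o3: d²=50 ≤ ρ²=55; F_rep = 32·(7,1)/50² = (0.0896,0.0128)
o4: d²=325 > ρ²=55 → inactive
F = F_att + ΣF_rep = (-4.2067,-0.1902)
Δp = p'−p = (-0.8413,-0.0380); α = Δx/Fx = (-70988/84375) / (-70988/16875) = 1/5
check: Δy/Fy = (-1100912/28940625) / (-1100912/5788125) = 1/5 ✓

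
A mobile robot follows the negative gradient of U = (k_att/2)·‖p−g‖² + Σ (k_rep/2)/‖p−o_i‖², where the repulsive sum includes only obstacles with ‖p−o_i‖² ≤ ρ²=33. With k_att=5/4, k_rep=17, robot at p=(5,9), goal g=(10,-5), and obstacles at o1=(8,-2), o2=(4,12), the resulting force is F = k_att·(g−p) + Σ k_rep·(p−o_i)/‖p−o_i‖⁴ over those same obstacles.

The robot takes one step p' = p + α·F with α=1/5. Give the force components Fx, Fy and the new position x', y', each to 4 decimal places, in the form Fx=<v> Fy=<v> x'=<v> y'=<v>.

F_att = 5/4·(g−p) = 5/4·(5,-14) = (6.2500,-17.5000)
o1: d²=130 > ρ²=33 → inactive
o2: d²=10 ≤ ρ²=33; F_rep = 17·(1,-3)/10² = (0.1700,-0.5100)
F = F_att + ΣF_rep = (6.4200,-18.0100)
p' = p + 1/5·F = (6.2840,5.3980)

Fx=6.4200 Fy=-18.0100 x'=6.2840 y'=5.3980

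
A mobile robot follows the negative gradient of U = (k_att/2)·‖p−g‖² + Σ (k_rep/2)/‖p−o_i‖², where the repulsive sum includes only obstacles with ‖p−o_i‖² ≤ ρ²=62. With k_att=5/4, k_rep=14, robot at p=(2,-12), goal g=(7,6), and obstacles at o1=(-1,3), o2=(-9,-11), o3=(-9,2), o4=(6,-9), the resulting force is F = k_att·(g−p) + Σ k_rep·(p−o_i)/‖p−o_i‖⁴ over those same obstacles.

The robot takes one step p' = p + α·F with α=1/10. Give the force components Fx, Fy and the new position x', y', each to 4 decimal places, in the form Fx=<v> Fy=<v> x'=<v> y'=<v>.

F_att = 5/4·(g−p) = 5/4·(5,18) = (6.2500,22.5000)
o1: d²=234 > ρ²=62 → inactive
o2: d²=122 > ρ²=62 → inactive
o3: d²=317 > ρ²=62 → inactive
o4: d²=25 ≤ ρ²=62; F_rep = 14·(-4,-3)/25² = (-0.0896,-0.0672)
F = F_att + ΣF_rep = (6.1604,22.4328)
p' = p + 1/10·F = (2.6160,-9.7567)

Fx=6.1604 Fy=22.4328 x'=2.6160 y'=-9.7567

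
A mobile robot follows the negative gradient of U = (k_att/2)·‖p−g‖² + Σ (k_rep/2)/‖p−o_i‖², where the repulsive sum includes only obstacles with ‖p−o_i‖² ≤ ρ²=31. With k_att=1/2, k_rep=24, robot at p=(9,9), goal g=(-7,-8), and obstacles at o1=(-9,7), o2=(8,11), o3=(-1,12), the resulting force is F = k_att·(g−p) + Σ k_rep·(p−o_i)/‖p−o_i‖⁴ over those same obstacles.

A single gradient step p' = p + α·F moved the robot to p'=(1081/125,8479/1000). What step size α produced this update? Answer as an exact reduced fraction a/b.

F_att = 1/2·(g−p) = 1/2·(-16,-17) = (-8.0000,-8.5000)
o1: d²=328 > ρ²=31 → inactive
o2: d²=5 ≤ ρ²=31; F_rep = 24·(1,-2)/5² = (0.9600,-1.9200)
o3: d²=109 > ρ²=31 → inactive
F = F_att + ΣF_rep = (-7.0400,-10.4200)
Δp = p'−p = (-0.3520,-0.5210); α = Δx/Fx = (-44/125) / (-176/25) = 1/20
check: Δy/Fy = (-521/1000) / (-521/50) = 1/20 ✓

α = 1/20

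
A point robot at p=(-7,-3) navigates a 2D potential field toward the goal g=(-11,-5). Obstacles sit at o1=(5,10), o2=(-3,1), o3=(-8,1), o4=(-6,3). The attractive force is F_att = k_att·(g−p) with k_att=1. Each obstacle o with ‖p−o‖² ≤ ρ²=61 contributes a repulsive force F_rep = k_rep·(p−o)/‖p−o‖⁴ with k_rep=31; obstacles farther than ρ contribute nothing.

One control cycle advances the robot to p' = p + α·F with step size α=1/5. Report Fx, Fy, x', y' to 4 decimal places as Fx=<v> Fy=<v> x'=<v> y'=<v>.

F_att = 1·(g−p) = 1·(-4,-2) = (-4.0000,-2.0000)
o1: d²=313 > ρ²=61 → inactive
o2: d²=32 ≤ ρ²=61; F_rep = 31·(-4,-4)/32² = (-0.1211,-0.1211)
o3: d²=17 ≤ ρ²=61; F_rep = 31·(1,-4)/17² = (0.1073,-0.4291)
o4: d²=37 ≤ ρ²=61; F_rep = 31·(-1,-6)/37² = (-0.0226,-0.1359)
F = F_att + ΣF_rep = (-4.0365,-2.6860)
p' = p + 1/5·F = (-7.8073,-3.5372)

Fx=-4.0365 Fy=-2.6860 x'=-7.8073 y'=-3.5372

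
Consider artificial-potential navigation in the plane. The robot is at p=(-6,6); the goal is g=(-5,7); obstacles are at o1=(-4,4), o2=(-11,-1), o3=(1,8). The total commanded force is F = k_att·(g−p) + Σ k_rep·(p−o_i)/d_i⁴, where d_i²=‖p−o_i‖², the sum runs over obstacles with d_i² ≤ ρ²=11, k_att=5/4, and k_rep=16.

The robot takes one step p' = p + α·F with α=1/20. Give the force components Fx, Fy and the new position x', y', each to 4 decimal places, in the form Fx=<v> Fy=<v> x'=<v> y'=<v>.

Fx=0.7500 Fy=1.7500 x'=-5.9625 y'=6.0875

F_att = 5/4·(g−p) = 5/4·(1,1) = (1.2500,1.2500)
o1: d²=8 ≤ ρ²=11; F_rep = 16·(-2,2)/8² = (-0.5000,0.5000)
o2: d²=74 > ρ²=11 → inactive
o3: d²=53 > ρ²=11 → inactive
F = F_att + ΣF_rep = (0.7500,1.7500)
p' = p + 1/20·F = (-5.9625,6.0875)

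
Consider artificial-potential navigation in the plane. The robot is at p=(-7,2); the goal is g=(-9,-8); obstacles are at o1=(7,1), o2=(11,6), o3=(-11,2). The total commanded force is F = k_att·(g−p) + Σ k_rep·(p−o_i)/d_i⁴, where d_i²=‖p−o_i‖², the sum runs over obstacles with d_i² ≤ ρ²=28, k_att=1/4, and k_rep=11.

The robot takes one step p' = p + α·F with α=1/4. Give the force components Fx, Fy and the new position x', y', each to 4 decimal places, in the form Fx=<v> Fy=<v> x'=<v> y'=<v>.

Fx=-0.3281 Fy=-2.5000 x'=-7.0820 y'=1.3750

F_att = 1/4·(g−p) = 1/4·(-2,-10) = (-0.5000,-2.5000)
o1: d²=197 > ρ²=28 → inactive
o2: d²=340 > ρ²=28 → inactive
o3: d²=16 ≤ ρ²=28; F_rep = 11·(4,0)/16² = (0.1719,0.0000)
F = F_att + ΣF_rep = (-0.3281,-2.5000)
p' = p + 1/4·F = (-7.0820,1.3750)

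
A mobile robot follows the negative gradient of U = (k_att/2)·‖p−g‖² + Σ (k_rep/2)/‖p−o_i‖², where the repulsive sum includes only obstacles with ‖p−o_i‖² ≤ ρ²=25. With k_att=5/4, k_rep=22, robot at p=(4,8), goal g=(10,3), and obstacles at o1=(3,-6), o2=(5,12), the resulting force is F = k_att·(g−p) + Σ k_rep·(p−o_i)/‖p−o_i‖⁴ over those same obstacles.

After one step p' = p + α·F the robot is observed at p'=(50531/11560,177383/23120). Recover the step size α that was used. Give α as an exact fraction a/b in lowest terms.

α = 1/20

F_att = 5/4·(g−p) = 5/4·(6,-5) = (7.5000,-6.2500)
o1: d²=197 > ρ²=25 → inactive
o2: d²=17 ≤ ρ²=25; F_rep = 22·(-1,-4)/17² = (-0.0761,-0.3045)
F = F_att + ΣF_rep = (7.4239,-6.5545)
Δp = p'−p = (0.3712,-0.3277); α = Δx/Fx = (4291/11560) / (4291/578) = 1/20
check: Δy/Fy = (-7577/23120) / (-7577/1156) = 1/20 ✓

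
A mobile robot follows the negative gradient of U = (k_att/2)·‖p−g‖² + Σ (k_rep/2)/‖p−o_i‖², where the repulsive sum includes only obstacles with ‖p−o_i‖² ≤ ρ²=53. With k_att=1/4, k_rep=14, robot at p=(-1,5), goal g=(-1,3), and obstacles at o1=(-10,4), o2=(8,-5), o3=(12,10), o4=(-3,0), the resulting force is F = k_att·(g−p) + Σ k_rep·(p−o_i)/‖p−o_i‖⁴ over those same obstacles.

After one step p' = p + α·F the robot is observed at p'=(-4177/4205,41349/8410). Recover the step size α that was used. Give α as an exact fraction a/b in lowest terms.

α = 1/5

F_att = 1/4·(g−p) = 1/4·(0,-2) = (0.0000,-0.5000)
o1: d²=82 > ρ²=53 → inactive
o2: d²=181 > ρ²=53 → inactive
o3: d²=194 > ρ²=53 → inactive
o4: d²=29 ≤ ρ²=53; F_rep = 14·(2,5)/29² = (0.0333,0.0832)
F = F_att + ΣF_rep = (0.0333,-0.4168)
Δp = p'−p = (0.0067,-0.0834); α = Δx/Fx = (28/4205) / (28/841) = 1/5
check: Δy/Fy = (-701/8410) / (-701/1682) = 1/5 ✓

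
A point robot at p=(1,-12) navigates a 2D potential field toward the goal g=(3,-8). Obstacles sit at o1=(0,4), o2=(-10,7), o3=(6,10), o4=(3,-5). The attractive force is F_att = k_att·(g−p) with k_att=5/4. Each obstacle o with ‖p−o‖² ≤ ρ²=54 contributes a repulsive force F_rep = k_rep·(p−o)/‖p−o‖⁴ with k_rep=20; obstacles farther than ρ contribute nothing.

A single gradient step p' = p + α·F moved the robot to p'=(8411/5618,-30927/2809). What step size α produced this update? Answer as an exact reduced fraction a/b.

F_att = 5/4·(g−p) = 5/4·(2,4) = (2.5000,5.0000)
o1: d²=257 > ρ²=54 → inactive
o2: d²=482 > ρ²=54 → inactive
o3: d²=509 > ρ²=54 → inactive
o4: d²=53 ≤ ρ²=54; F_rep = 20·(-2,-7)/53² = (-0.0142,-0.0498)
F = F_att + ΣF_rep = (2.4858,4.9502)
Δp = p'−p = (0.4972,0.9900); α = Δx/Fx = (2793/5618) / (13965/5618) = 1/5
check: Δy/Fy = (2781/2809) / (13905/2809) = 1/5 ✓

α = 1/5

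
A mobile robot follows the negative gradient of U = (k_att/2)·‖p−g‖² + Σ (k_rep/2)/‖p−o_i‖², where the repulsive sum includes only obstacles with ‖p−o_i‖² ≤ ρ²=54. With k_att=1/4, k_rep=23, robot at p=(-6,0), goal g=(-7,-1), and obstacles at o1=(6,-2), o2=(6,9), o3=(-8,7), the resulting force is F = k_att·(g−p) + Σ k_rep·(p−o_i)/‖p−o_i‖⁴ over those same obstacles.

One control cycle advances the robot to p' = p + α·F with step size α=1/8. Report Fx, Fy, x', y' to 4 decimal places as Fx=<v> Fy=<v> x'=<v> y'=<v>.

Fx=-0.2336 Fy=-0.3073 x'=-6.0292 y'=-0.0384

F_att = 1/4·(g−p) = 1/4·(-1,-1) = (-0.2500,-0.2500)
o1: d²=148 > ρ²=54 → inactive
o2: d²=225 > ρ²=54 → inactive
o3: d²=53 ≤ ρ²=54; F_rep = 23·(2,-7)/53² = (0.0164,-0.0573)
F = F_att + ΣF_rep = (-0.2336,-0.3073)
p' = p + 1/8·F = (-6.0292,-0.0384)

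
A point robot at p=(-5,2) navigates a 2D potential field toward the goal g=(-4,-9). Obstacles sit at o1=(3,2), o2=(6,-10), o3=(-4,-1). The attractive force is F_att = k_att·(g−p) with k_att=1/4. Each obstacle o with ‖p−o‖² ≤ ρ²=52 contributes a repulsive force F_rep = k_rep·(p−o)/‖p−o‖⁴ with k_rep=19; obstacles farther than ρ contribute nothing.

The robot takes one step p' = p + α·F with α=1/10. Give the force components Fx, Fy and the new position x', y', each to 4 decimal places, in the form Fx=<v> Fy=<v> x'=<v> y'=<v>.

F_att = 1/4·(g−p) = 1/4·(1,-11) = (0.2500,-2.7500)
o1: d²=64 > ρ²=52 → inactive
o2: d²=265 > ρ²=52 → inactive
o3: d²=10 ≤ ρ²=52; F_rep = 19·(-1,3)/10² = (-0.1900,0.5700)
F = F_att + ΣF_rep = (0.0600,-2.1800)
p' = p + 1/10·F = (-4.9940,1.7820)

Fx=0.0600 Fy=-2.1800 x'=-4.9940 y'=1.7820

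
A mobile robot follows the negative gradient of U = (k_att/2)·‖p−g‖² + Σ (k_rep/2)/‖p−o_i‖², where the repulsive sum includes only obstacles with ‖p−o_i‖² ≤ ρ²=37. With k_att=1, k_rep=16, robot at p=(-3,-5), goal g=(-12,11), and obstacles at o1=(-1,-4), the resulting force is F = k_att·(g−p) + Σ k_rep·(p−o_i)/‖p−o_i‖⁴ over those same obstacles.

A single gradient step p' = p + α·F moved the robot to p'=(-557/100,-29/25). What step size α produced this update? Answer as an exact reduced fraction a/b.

α = 1/4

F_att = 1·(g−p) = 1·(-9,16) = (-9.0000,16.0000)
o1: d²=5 ≤ ρ²=37; F_rep = 16·(-2,-1)/5² = (-1.2800,-0.6400)
F = F_att + ΣF_rep = (-10.2800,15.3600)
Δp = p'−p = (-2.5700,3.8400); α = Δx/Fx = (-257/100) / (-257/25) = 1/4
check: Δy/Fy = (96/25) / (384/25) = 1/4 ✓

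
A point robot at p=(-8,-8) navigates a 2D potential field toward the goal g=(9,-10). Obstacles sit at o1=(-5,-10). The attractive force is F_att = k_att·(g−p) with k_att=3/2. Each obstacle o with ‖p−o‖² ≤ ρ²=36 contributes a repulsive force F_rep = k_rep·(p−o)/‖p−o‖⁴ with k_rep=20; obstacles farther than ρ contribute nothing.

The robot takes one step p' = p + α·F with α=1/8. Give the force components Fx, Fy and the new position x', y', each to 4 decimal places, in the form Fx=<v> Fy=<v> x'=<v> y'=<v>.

Fx=25.1450 Fy=-2.7633 x'=-4.8569 y'=-8.3454

F_att = 3/2·(g−p) = 3/2·(17,-2) = (25.5000,-3.0000)
o1: d²=13 ≤ ρ²=36; F_rep = 20·(-3,2)/13² = (-0.3550,0.2367)
F = F_att + ΣF_rep = (25.1450,-2.7633)
p' = p + 1/8·F = (-4.8569,-8.3454)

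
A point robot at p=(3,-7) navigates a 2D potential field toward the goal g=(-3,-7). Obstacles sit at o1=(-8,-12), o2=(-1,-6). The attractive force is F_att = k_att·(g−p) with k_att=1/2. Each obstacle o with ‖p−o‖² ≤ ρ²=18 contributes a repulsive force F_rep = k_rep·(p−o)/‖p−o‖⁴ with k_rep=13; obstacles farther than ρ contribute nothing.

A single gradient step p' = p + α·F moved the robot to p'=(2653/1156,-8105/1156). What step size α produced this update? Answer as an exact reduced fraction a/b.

F_att = 1/2·(g−p) = 1/2·(-6,0) = (-3.0000,0.0000)
o1: d²=146 > ρ²=18 → inactive
o2: d²=17 ≤ ρ²=18; F_rep = 13·(4,-1)/17² = (0.1799,-0.0450)
F = F_att + ΣF_rep = (-2.8201,-0.0450)
Δp = p'−p = (-0.7050,-0.0112); α = Δx/Fx = (-815/1156) / (-815/289) = 1/4
check: Δy/Fy = (-13/1156) / (-13/289) = 1/4 ✓

α = 1/4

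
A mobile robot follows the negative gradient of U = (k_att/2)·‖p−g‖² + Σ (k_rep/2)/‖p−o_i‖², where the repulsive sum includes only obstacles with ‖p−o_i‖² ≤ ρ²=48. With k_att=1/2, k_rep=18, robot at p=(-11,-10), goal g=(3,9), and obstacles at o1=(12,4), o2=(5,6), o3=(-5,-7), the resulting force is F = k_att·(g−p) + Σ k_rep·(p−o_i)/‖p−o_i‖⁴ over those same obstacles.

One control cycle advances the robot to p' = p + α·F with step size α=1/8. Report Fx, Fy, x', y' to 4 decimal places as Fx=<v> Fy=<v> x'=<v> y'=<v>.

F_att = 1/2·(g−p) = 1/2·(14,19) = (7.0000,9.5000)
o1: d²=725 > ρ²=48 → inactive
o2: d²=512 > ρ²=48 → inactive
o3: d²=45 ≤ ρ²=48; F_rep = 18·(-6,-3)/45² = (-0.0533,-0.0267)
F = F_att + ΣF_rep = (6.9467,9.4733)
p' = p + 1/8·F = (-10.1317,-8.8158)

Fx=6.9467 Fy=9.4733 x'=-10.1317 y'=-8.8158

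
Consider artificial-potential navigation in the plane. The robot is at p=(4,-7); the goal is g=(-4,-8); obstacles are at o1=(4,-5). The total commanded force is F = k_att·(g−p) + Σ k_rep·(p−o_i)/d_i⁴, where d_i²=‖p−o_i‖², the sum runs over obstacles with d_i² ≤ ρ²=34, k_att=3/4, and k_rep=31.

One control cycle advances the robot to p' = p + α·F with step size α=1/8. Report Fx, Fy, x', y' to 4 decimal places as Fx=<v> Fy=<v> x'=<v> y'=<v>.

F_att = 3/4·(g−p) = 3/4·(-8,-1) = (-6.0000,-0.7500)
o1: d²=4 ≤ ρ²=34; F_rep = 31·(0,-2)/4² = (0.0000,-3.8750)
F = F_att + ΣF_rep = (-6.0000,-4.6250)
p' = p + 1/8·F = (3.2500,-7.5781)

Fx=-6.0000 Fy=-4.6250 x'=3.2500 y'=-7.5781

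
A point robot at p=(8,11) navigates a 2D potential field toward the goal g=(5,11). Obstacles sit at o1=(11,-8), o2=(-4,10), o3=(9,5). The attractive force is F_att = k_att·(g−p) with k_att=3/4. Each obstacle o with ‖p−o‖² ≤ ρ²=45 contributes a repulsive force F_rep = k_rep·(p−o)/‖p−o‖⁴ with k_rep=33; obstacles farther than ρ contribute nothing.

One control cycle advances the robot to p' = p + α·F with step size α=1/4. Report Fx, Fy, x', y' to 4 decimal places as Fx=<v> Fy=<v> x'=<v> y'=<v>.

Fx=-2.2741 Fy=0.1446 x'=7.4315 y'=11.0362

F_att = 3/4·(g−p) = 3/4·(-3,0) = (-2.2500,0.0000)
o1: d²=370 > ρ²=45 → inactive
o2: d²=145 > ρ²=45 → inactive
o3: d²=37 ≤ ρ²=45; F_rep = 33·(-1,6)/37² = (-0.0241,0.1446)
F = F_att + ΣF_rep = (-2.2741,0.1446)
p' = p + 1/4·F = (7.4315,11.0362)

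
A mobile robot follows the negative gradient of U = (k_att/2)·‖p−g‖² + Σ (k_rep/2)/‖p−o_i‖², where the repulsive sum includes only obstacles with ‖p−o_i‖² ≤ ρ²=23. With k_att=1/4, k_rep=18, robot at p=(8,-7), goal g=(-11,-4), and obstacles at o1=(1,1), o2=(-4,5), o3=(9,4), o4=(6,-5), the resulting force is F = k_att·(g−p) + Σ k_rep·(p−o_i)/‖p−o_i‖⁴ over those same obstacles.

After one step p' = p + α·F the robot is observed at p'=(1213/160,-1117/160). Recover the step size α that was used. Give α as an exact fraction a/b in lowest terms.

α = 1/10

F_att = 1/4·(g−p) = 1/4·(-19,3) = (-4.7500,0.7500)
o1: d²=113 > ρ²=23 → inactive
o2: d²=288 > ρ²=23 → inactive
o3: d²=122 > ρ²=23 → inactive
o4: d²=8 ≤ ρ²=23; F_rep = 18·(2,-2)/8² = (0.5625,-0.5625)
F = F_att + ΣF_rep = (-4.1875,0.1875)
Δp = p'−p = (-0.4188,0.0187); α = Δx/Fx = (-67/160) / (-67/16) = 1/10
check: Δy/Fy = (3/160) / (3/16) = 1/10 ✓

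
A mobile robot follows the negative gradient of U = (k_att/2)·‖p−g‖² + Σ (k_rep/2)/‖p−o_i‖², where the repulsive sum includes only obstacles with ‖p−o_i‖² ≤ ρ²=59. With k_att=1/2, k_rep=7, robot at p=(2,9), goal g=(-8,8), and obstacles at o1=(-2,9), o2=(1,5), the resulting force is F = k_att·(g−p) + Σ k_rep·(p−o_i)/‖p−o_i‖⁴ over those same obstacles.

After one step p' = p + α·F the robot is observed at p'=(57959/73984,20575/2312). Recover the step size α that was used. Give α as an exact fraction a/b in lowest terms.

α = 1/4

F_att = 1/2·(g−p) = 1/2·(-10,-1) = (-5.0000,-0.5000)
o1: d²=16 ≤ ρ²=59; F_rep = 7·(4,0)/16² = (0.1094,0.0000)
o2: d²=17 ≤ ρ²=59; F_rep = 7·(1,4)/17² = (0.0242,0.0969)
F = F_att + ΣF_rep = (-4.8664,-0.4031)
Δp = p'−p = (-1.2166,-0.1008); α = Δx/Fx = (-90009/73984) / (-90009/18496) = 1/4
check: Δy/Fy = (-233/2312) / (-233/578) = 1/4 ✓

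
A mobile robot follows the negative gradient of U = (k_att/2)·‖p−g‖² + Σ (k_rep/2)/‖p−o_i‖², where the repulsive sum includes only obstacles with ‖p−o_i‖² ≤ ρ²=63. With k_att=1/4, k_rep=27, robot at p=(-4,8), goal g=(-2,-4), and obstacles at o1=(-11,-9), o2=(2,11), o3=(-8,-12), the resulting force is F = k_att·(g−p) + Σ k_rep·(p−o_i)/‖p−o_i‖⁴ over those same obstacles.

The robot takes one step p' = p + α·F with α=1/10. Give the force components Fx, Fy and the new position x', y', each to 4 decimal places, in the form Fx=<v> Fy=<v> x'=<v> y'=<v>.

F_att = 1/4·(g−p) = 1/4·(2,-12) = (0.5000,-3.0000)
o1: d²=338 > ρ²=63 → inactive
o2: d²=45 ≤ ρ²=63; F_rep = 27·(-6,-3)/45² = (-0.0800,-0.0400)
o3: d²=416 > ρ²=63 → inactive
F = F_att + ΣF_rep = (0.4200,-3.0400)
p' = p + 1/10·F = (-3.9580,7.6960)

Fx=0.4200 Fy=-3.0400 x'=-3.9580 y'=7.6960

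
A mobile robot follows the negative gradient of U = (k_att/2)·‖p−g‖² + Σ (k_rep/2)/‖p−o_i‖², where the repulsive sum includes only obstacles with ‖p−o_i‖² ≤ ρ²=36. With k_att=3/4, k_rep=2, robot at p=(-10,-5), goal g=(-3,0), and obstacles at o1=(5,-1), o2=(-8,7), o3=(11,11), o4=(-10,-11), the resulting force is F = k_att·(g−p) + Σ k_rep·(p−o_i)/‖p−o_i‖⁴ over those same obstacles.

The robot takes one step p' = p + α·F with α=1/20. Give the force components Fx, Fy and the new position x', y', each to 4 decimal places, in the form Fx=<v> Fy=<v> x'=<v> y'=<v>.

F_att = 3/4·(g−p) = 3/4·(7,5) = (5.2500,3.7500)
o1: d²=241 > ρ²=36 → inactive
o2: d²=148 > ρ²=36 → inactive
o3: d²=697 > ρ²=36 → inactive
o4: d²=36 ≤ ρ²=36; F_rep = 2·(0,6)/36² = (0.0000,0.0093)
F = F_att + ΣF_rep = (5.2500,3.7593)
p' = p + 1/20·F = (-9.7375,-4.8120)

Fx=5.2500 Fy=3.7593 x'=-9.7375 y'=-4.8120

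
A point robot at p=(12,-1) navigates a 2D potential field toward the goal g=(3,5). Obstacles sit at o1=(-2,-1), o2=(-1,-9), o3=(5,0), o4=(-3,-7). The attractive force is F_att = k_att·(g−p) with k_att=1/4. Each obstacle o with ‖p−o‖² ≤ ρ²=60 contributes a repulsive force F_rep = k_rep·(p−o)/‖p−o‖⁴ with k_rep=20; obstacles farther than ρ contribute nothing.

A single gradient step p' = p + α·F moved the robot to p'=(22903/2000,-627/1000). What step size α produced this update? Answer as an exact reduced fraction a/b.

F_att = 1/4·(g−p) = 1/4·(-9,6) = (-2.2500,1.5000)
o1: d²=196 > ρ²=60 → inactive
o2: d²=233 > ρ²=60 → inactive
o3: d²=50 ≤ ρ²=60; F_rep = 20·(7,-1)/50² = (0.0560,-0.0080)
o4: d²=261 > ρ²=60 → inactive
F = F_att + ΣF_rep = (-2.1940,1.4920)
Δp = p'−p = (-0.5485,0.3730); α = Δx/Fx = (-1097/2000) / (-1097/500) = 1/4
check: Δy/Fy = (373/1000) / (373/250) = 1/4 ✓

α = 1/4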